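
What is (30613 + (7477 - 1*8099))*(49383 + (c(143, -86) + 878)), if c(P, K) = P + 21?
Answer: 1512296175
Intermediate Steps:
c(P, K) = 21 + P
(30613 + (7477 - 1*8099))*(49383 + (c(143, -86) + 878)) = (30613 + (7477 - 1*8099))*(49383 + ((21 + 143) + 878)) = (30613 + (7477 - 8099))*(49383 + (164 + 878)) = (30613 - 622)*(49383 + 1042) = 29991*50425 = 1512296175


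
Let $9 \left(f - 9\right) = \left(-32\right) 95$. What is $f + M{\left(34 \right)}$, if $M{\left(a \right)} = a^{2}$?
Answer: $\frac{7445}{9} \approx 827.22$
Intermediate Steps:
$f = - \frac{2959}{9}$ ($f = 9 + \frac{\left(-32\right) 95}{9} = 9 + \frac{1}{9} \left(-3040\right) = 9 - \frac{3040}{9} = - \frac{2959}{9} \approx -328.78$)
$f + M{\left(34 \right)} = - \frac{2959}{9} + 34^{2} = - \frac{2959}{9} + 1156 = \frac{7445}{9}$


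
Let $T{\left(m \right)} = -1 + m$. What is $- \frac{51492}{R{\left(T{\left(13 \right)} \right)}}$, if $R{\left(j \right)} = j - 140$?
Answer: $\frac{12873}{32} \approx 402.28$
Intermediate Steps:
$R{\left(j \right)} = -140 + j$
$- \frac{51492}{R{\left(T{\left(13 \right)} \right)}} = - \frac{51492}{-140 + \left(-1 + 13\right)} = - \frac{51492}{-140 + 12} = - \frac{51492}{-128} = \left(-51492\right) \left(- \frac{1}{128}\right) = \frac{12873}{32}$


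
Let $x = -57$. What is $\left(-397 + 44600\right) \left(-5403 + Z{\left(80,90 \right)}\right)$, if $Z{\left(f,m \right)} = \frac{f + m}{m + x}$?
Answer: $- \frac{7873836187}{33} \approx -2.386 \cdot 10^{8}$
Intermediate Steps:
$Z{\left(f,m \right)} = \frac{f + m}{-57 + m}$ ($Z{\left(f,m \right)} = \frac{f + m}{m - 57} = \frac{f + m}{-57 + m}$)
$\left(-397 + 44600\right) \left(-5403 + Z{\left(80,90 \right)}\right) = \left(-397 + 44600\right) \left(-5403 + \frac{80 + 90}{-57 + 90}\right) = 44203 \left(-5403 + \frac{1}{33} \cdot 170\right) = 44203 \left(-5403 + \frac{170}{33}\right) = 44203 \left(- \frac{178129}{33}\right) = - \frac{7873836187}{33}$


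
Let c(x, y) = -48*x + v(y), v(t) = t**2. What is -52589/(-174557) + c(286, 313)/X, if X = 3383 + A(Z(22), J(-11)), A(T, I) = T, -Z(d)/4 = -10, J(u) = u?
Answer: 14884868384/597508611 ≈ 24.912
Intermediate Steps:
Z(d) = 40 (Z(d) = -4*(-10) = 40)
c(x, y) = y**2 - 48*x (c(x, y) = -48*x + y**2 = y**2 - 48*x)
X = 3423 (X = 3383 + 40 = 3423)
-52589/(-174557) + c(286, 313)/X = -52589/(-174557) + (313**2 - 48*286)/3423 = -52589*(-1/174557) + (97969 - 13728)*(1/3423) = 52589/174557 + 84241*(1/3423) = 52589/174557 + 84241/3423 = 14884868384/597508611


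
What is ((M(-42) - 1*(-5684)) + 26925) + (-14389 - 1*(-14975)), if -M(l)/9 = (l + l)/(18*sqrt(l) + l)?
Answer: 2024769/61 - 54*I*sqrt(42)/61 ≈ 33193.0 - 5.7371*I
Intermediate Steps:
M(l) = -18*l/(l + 18*sqrt(l)) (M(l) = -9*(l + l)/(18*sqrt(l) + l) = -9*2*l/(l + 18*sqrt(l)) = -18*l/(l + 18*sqrt(l)))
((M(-42) - 1*(-5684)) + 26925) + (-14389 - 1*(-14975)) = ((-18*(-42)/(-42 + 18*sqrt(-42)) - 1*(-5684)) + 26925) + (-14389 - 1*(-14975)) = ((-18*(-42)/(-42 + 18*(I*sqrt(42))) + 5684) + 26925) + (-14389 + 14975) = ((-18*(-42)/(-42 + 18*I*sqrt(42)) + 5684) + 26925) + 586 = ((756/(-42 + 18*I*sqrt(42)) + 5684) + 26925) + 586 = ((5684 + 756/(-42 + 18*I*sqrt(42))) + 26925) + 586 = (32609 + 756/(-42 + 18*I*sqrt(42))) + 586 = 33195 + 756/(-42 + 18*I*sqrt(42))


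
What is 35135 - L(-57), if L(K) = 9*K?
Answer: 35648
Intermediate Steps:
35135 - L(-57) = 35135 - 9*(-57) = 35135 - 1*(-513) = 35135 + 513 = 35648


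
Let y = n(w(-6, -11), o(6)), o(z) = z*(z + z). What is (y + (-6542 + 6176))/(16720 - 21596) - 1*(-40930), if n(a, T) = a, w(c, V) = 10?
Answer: 49893759/1219 ≈ 40930.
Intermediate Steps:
o(z) = 2*z² (o(z) = z*(2*z) = 2*z²)
y = 10
(y + (-6542 + 6176))/(16720 - 21596) - 1*(-40930) = (10 + (-6542 + 6176))/(16720 - 21596) - 1*(-40930) = (10 - 366)/(-4876) + 40930 = -356*(-1/4876) + 40930 = 89/1219 + 40930 = 49893759/1219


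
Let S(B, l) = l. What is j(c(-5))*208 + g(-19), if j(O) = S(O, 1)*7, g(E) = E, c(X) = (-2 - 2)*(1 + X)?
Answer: 1437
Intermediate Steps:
c(X) = -4 - 4*X (c(X) = -4*(1 + X) = -4 - 4*X)
j(O) = 7 (j(O) = 1*7 = 7)
j(c(-5))*208 + g(-19) = 7*208 - 19 = 1456 - 19 = 1437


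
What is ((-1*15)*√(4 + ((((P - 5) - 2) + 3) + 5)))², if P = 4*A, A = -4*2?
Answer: -6075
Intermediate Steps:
A = -8
P = -32 (P = 4*(-8) = -32)
((-1*15)*√(4 + ((((P - 5) - 2) + 3) + 5)))² = ((-1*15)*√(4 + ((((-32 - 5) - 2) + 3) + 5)))² = (-15*√(4 + (((-37 - 2) + 3) + 5)))² = (-15*√(4 + ((-39 + 3) + 5)))² = (-15*√(4 + (-36 + 5)))² = (-15*√(4 - 31))² = (-45*I*√3)² = -6075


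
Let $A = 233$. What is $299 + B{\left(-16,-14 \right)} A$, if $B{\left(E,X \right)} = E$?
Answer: $-3429$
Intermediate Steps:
$299 + B{\left(-16,-14 \right)} A = 299 - 3728 = -3429$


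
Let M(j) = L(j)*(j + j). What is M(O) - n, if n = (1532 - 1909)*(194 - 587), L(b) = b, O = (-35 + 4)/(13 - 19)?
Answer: -2665937/18 ≈ -1.4811e+5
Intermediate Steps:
O = 31/6 (O = -31/(-6) = -31*(-⅙) = 31/6 ≈ 5.1667)
M(j) = 2*j² (M(j) = j*(j + j) = j*(2*j) = 2*j²)
n = 148161 (n = -377*(-393) = 148161)
M(O) - n = 2*(31/6)² - 1*148161 = 2*(961/36) - 148161 = 961/18 - 148161 = -2665937/18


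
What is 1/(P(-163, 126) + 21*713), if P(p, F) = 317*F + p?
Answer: 1/54752 ≈ 1.8264e-5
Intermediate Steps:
P(p, F) = p + 317*F
1/(P(-163, 126) + 21*713) = 1/((-163 + 317*126) + 21*713) = 1/((-163 + 39942) + 14973) = 1/(39779 + 14973) = 1/54752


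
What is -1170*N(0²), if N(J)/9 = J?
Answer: 0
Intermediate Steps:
N(J) = 9*J
-1170*N(0²) = -10530*0² = -10530*0 = -1170*0 = 0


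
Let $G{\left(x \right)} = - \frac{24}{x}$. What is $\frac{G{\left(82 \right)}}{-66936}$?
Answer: $\frac{1}{228698} \approx 4.3726 \cdot 10^{-6}$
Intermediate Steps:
$\frac{G{\left(82 \right)}}{-66936} = \frac{\left(-24\right) \frac{1}{82}}{-66936} = \left(-24\right) \frac{1}{82} \left(- \frac{1}{66936}\right) = \left(- \frac{12}{41}\right) \left(- \frac{1}{66936}\right) = \frac{1}{228698}$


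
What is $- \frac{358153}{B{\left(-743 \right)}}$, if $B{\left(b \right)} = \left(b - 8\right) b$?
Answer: $- \frac{358153}{557993} \approx -0.64186$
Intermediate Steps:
$B{\left(b \right)} = b \left(-8 + b\right)$ ($B{\left(b \right)} = \left(-8 + b\right) b = b \left(-8 + b\right)$)
$- \frac{358153}{B{\left(-743 \right)}} = - \frac{358153}{\left(-743\right) \left(-8 - 743\right)} = - \frac{358153}{\left(-743\right) \left(-751\right)} = - \frac{358153}{557993}$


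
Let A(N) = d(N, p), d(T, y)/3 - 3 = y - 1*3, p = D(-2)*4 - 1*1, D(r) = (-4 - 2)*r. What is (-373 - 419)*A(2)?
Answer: -111672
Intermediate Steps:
D(r) = -6*r
p = 47 (p = -6*(-2)*4 - 1*1 = 12*4 - 1 = 48 - 1 = 47)
d(T, y) = 3*y (d(T, y) = 9 + 3*(y - 1*3) = 9 + 3*(y - 3) = 9 + 3*(-3 + y) = 9 + (-9 + 3*y) = 3*y)
A(N) = 141 (A(N) = 3*47 = 141)
(-373 - 419)*A(2) = (-373 - 419)*141 = -792*141 = -111672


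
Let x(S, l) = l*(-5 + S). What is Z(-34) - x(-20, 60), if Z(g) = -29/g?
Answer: 51029/34 ≈ 1500.9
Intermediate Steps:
Z(-34) - x(-20, 60) = -29/(-34) - 60*(-5 - 20) = -29*(-1/34) - 60*(-25) = 29/34 - 1*(-1500) = 29/34 + 1500 = 51029/34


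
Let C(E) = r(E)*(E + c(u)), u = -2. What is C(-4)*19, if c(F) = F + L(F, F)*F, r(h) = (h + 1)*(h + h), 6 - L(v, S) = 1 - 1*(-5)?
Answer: -2736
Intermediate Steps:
L(v, S) = 0 (L(v, S) = 6 - (1 - 1*(-5)) = 6 - (1 + 5) = 6 - 1*6 = 6 - 6 = 0)
r(h) = 2*h*(1 + h) (r(h) = (1 + h)*(2*h) = 2*h*(1 + h))
c(F) = F (c(F) = F + 0*F = F + 0 = F)
C(E) = 2*E*(1 + E)*(-2 + E) (C(E) = (2*E*(1 + E))*(E - 2) = (2*E*(1 + E))*(-2 + E) = 2*E*(1 + E)*(-2 + E))
C(-4)*19 = (2*(-4)*(1 - 4)*(-2 - 4))*19 = (2*(-4)*(-3)*(-6))*19 = -144*19 = -2736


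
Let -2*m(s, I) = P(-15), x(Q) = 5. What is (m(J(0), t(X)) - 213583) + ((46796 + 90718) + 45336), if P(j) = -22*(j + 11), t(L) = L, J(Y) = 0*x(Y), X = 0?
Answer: -30777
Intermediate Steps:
J(Y) = 0 (J(Y) = 0*5 = 0)
P(j) = -242 - 22*j (P(j) = -22*(11 + j) = -242 - 22*j)
m(s, I) = -44 (m(s, I) = -(-242 - 22*(-15))/2 = -(-242 + 330)/2 = -1/2*88 = -44)
(m(J(0), t(X)) - 213583) + ((46796 + 90718) + 45336) = (-44 - 213583) + ((46796 + 90718) + 45336) = -213627 + (137514 + 45336) = -213627 + 182850 = -30777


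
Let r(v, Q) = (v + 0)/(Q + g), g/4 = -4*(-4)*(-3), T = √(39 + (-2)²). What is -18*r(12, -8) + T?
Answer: 27/25 + √43 ≈ 7.6374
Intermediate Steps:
T = √43 (T = √(39 + 4) = √43 ≈ 6.5574)
g = -192 (g = 4*(-4*(-4)*(-3)) = 4*(16*(-3)) = 4*(-48) = -192)
r(v, Q) = v/(-192 + Q) (r(v, Q) = (v + 0)/(Q - 192) = v/(-192 + Q))
-18*r(12, -8) + T = -216/(-192 - 8) + √43 = -216/(-200) + √43 = -216*(-1)/200 + √43 = -18*(-3/50) + √43 = 27/25 + √43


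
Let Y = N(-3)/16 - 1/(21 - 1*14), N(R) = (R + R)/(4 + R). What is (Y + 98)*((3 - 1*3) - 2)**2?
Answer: 5459/14 ≈ 389.93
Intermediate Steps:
N(R) = 2*R/(4 + R) (N(R) = (2*R)/(4 + R) = 2*R/(4 + R))
Y = -29/56 (Y = (2*(-3)/(4 - 3))/16 - 1/(21 - 1*14) = (2*(-3)/1)*(1/16) - 1/(21 - 14) = (2*(-3)*1)*(1/16) - 1/7 = -6*1/16 - 1*1/7 = -3/8 - 1/7 = -29/56 ≈ -0.51786)
(Y + 98)*((3 - 1*3) - 2)**2 = (-29/56 + 98)*((3 - 1*3) - 2)**2 = 5459*((3 - 3) - 2)**2/56 = 5459*(0 - 2)**2/56 = (5459/56)*(-2)**2 = (5459/56)*4 = 5459/14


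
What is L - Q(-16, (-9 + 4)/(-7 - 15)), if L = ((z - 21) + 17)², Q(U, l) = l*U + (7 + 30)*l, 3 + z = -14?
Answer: 9597/22 ≈ 436.23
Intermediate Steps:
z = -17 (z = -3 - 14 = -17)
Q(U, l) = 37*l + U*l (Q(U, l) = U*l + 37*l = 37*l + U*l)
L = 441 (L = ((-17 - 21) + 17)² = (-38 + 17)² = (-21)² = 441)
L - Q(-16, (-9 + 4)/(-7 - 15)) = 441 - (-9 + 4)/(-7 - 15)*(37 - 16) = 441 - (-5/(-22))*21 = 441 - (-5*(-1/22))*21 = 441 - 5*21/22 = 441 - 1*105/22 = 441 - 105/22 = 9597/22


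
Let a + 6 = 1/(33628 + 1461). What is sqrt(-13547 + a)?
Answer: 16*I*sqrt(65183466829)/35089 ≈ 116.42*I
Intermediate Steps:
a = -210533/35089 (a = -6 + 1/(33628 + 1461) = -6 + 1/35089 = -210533/35089 ≈ -6.0000)
sqrt(-13547 + a) = sqrt(-13547 - 210533/35089) = sqrt(-475561216/35089) = 16*I*sqrt(65183466829)/35089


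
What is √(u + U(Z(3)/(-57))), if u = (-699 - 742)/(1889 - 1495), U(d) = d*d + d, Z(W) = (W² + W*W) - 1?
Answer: I*√1950193226/22458 ≈ 1.9664*I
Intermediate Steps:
Z(W) = -1 + 2*W² (Z(W) = (W² + W²) - 1 = 2*W² - 1 = -1 + 2*W²)
U(d) = d + d² (U(d) = d² + d = d + d²)
u = -1441/394 ≈ -3.6574
√(u + U(Z(3)/(-57))) = √(-1441/394 + ((-1 + 2*3²)/(-57))*(1 + (-1 + 2*3²)/(-57))) = √(-1441/394 + ((-1 + 2*9)*(-1/57))*(1 + (-1 + 2*9)*(-1/57))) = √(-1441/394 + ((-1 + 18)*(-1/57))*(1 + (-1 + 18)*(-1/57))) = √(-1441/394 + (17*(-1/57))*(1 + 17*(-1/57))) = √(-1441/394 - 17*(1 - 17/57)/57) = √(-1441/394 - 17/57*40/57) = √(-1441/394 - 680/3249) = √(-4949729/1280106) = I*√1950193226/22458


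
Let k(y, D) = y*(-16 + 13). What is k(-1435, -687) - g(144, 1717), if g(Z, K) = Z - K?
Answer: 5878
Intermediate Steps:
k(y, D) = -3*y (k(y, D) = y*(-3) = -3*y)
k(-1435, -687) - g(144, 1717) = -3*(-1435) - (144 - 1*1717) = 4305 - (144 - 1717) = 4305 - 1*(-1573) = 4305 + 1573 = 5878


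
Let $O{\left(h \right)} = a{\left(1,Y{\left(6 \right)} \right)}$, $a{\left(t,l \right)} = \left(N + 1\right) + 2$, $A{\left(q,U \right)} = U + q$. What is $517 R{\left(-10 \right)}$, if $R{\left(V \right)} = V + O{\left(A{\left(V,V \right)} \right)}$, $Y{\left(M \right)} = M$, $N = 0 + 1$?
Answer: $-3102$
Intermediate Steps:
$N = 1$
$a{\left(t,l \right)} = 4$ ($a{\left(t,l \right)} = \left(1 + 1\right) + 2 = 2 + 2 = 4$)
$O{\left(h \right)} = 4$
$R{\left(V \right)} = 4 + V$ ($R{\left(V \right)} = V + 4 = 4 + V$)
$517 R{\left(-10 \right)} = 517 \left(4 - 10\right) = 517 \left(-6\right) = -3102$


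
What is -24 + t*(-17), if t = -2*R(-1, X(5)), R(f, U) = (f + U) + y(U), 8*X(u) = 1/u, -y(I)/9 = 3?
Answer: -19503/20 ≈ -975.15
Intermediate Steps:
y(I) = -27 (y(I) = -9*3 = -27)
X(u) = 1/(8*u)
R(f, U) = -27 + U + f (R(f, U) = (f + U) - 27 = (U + f) - 27 = -27 + U + f)
t = 1119/20 (t = -2*(-27 + (⅛)/5 - 1) = -2*(-27 + (⅛)*(⅕) - 1) = -2*(-27 + 1/40 - 1) = -2*(-1119/40) = 1119/20 ≈ 55.950)
-24 + t*(-17) = -24 + (1119/20)*(-17) = -24 - 19023/20 = -19503/20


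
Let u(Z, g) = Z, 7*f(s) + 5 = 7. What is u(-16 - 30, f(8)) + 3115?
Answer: 3069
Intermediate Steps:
f(s) = 2/7 (f(s) = -5/7 + (⅐)*7 = -5/7 + 1 = 2/7)
u(-16 - 30, f(8)) + 3115 = (-16 - 30) + 3115 = -46 + 3115 = 3069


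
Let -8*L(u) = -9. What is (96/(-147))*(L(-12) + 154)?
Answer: -4964/49 ≈ -101.31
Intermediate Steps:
L(u) = 9/8 (L(u) = -⅛*(-9) = 9/8)
(96/(-147))*(L(-12) + 154) = (96/(-147))*(9/8 + 154) = (96*(-1/147))*(1241/8) = -32/49*1241/8 = -4964/49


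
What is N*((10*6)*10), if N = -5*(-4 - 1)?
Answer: 15000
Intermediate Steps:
N = 25 (N = -5*(-5) = 25)
N*((10*6)*10) = 25*((10*6)*10) = 25*(60*10) = 25*600 = 15000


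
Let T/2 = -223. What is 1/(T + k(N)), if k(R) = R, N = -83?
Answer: -1/529 ≈ -0.0018904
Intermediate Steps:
T = -446 (T = 2*(-223) = -446)
1/(T + k(N)) = 1/(-446 - 83) = 1/(-529) = -1/529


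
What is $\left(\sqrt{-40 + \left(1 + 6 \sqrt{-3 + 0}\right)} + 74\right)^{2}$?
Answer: $\left(74 + \sqrt{3} \sqrt{-13 + 2 i \sqrt{3}}\right)^{2} \approx 5559.1 + 942.68 i$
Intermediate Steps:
$\left(\sqrt{-40 + \left(1 + 6 \sqrt{-3 + 0}\right)} + 74\right)^{2} = \left(\sqrt{-40 + \left(1 + 6 \sqrt{-3}\right)} + 74\right)^{2} = \left(\sqrt{-40 + \left(1 + 6 i \sqrt{3}\right)} + 74\right)^{2} = \left(\sqrt{-39 + 6 i \sqrt{3}} + 74\right)^{2} = \left(74 + \sqrt{-39 + 6 i \sqrt{3}}\right)^{2}$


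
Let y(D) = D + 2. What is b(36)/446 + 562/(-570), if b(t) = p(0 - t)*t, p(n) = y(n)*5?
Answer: -934763/63555 ≈ -14.708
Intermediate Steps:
y(D) = 2 + D
p(n) = 10 + 5*n (p(n) = (2 + n)*5 = 10 + 5*n)
b(t) = t*(10 - 5*t) (b(t) = (10 + 5*(0 - t))*t = (10 + 5*(-t))*t = (10 - 5*t)*t = t*(10 - 5*t))
b(36)/446 + 562/(-570) = (5*36*(2 - 1*36))/446 + 562/(-570) = (5*36*(2 - 36))*(1/446) + 562*(-1/570) = (5*36*(-34))*(1/446) - 281/285 = -6120*1/446 - 281/285 = -3060/223 - 281/285 = -934763/63555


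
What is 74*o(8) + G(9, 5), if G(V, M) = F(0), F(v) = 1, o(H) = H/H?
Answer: 75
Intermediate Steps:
o(H) = 1
G(V, M) = 1
74*o(8) + G(9, 5) = 74*1 + 1 = 74 + 1 = 75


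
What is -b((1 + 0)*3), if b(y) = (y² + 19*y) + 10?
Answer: -76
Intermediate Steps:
b(y) = 10 + y² + 19*y
-b((1 + 0)*3) = -(10 + ((1 + 0)*3)² + 19*((1 + 0)*3)) = -(10 + (1*3)² + 19*(1*3)) = -(10 + 3² + 19*3) = -(10 + 9 + 57) = -1*76 = -76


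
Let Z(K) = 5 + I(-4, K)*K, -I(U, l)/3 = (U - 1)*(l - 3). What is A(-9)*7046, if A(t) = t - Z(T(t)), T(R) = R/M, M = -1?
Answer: -5805904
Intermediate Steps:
I(U, l) = -3*(-1 + U)*(-3 + l) (I(U, l) = -3*(U - 1)*(l - 3) = -3*(-1 + U)*(-3 + l))
T(R) = -R (T(R) = R/(-1) = R*(-1) = -R)
Z(K) = 5 + K*(-45 + 15*K) (Z(K) = 5 + (-9 + 3*K + 9*(-4) - 3*(-4)*K)*K = 5 + (-9 + 3*K - 36 + 12*K)*K = 5 + (-45 + 15*K)*K = 5 + K*(-45 + 15*K))
A(t) = -5 + t + 15*t*(-3 - t) (A(t) = t - (5 + 15*(-t)*(-3 - t)) = t - (5 - 15*t*(-3 - t)) = t + (-5 + 15*t*(-3 - t)) = -5 + t + 15*t*(-3 - t))
A(-9)*7046 = (-5 - 9 - 15*(-9)*(3 - 9))*7046 = (-5 - 9 - 15*(-9)*(-6))*7046 = (-5 - 9 - 810)*7046 = -824*7046 = -5805904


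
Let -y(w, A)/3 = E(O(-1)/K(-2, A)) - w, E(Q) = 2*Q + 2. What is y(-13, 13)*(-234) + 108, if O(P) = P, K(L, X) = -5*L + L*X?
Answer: 42903/4 ≈ 10726.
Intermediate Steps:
E(Q) = 2 + 2*Q
y(w, A) = -6 + 3*w + 6/(10 - 2*A) (y(w, A) = -3*((2 + 2*(-1/((-2*(-5 + A))))) - w) = -3*((2 + 2*(-1/(10 - 2*A))) - w) = -3*((2 - 2/(10 - 2*A)) - w) = -3*(2 - w - 2/(10 - 2*A)) = -6 + 3*w + 6/(10 - 2*A))
y(-13, 13)*(-234) + 108 = (3*(-9 + 2*13 - 13*(5 - 1*13))/(5 - 1*13))*(-234) + 108 = (3*(-9 + 26 - 13*(5 - 13))/(5 - 13))*(-234) + 108 = (3*(-9 + 26 - 13*(-8))/(-8))*(-234) + 108 = (3*(-⅛)*(-9 + 26 + 104))*(-234) + 108 = (3*(-⅛)*121)*(-234) + 108 = -363/8*(-234) + 108 = 42471/4 + 108 = 42903/4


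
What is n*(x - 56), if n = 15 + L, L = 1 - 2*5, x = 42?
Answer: -84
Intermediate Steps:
L = -9 (L = 1 - 10 = -9)
n = 6 (n = 15 - 9 = 6)
n*(x - 56) = 6*(42 - 56) = 6*(-14) = -84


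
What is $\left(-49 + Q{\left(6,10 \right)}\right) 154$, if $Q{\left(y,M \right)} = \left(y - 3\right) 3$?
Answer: $-6160$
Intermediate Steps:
$Q{\left(y,M \right)} = -9 + 3 y$ ($Q{\left(y,M \right)} = \left(-3 + y\right) 3 = -9 + 3 y$)
$\left(-49 + Q{\left(6,10 \right)}\right) 154 = \left(-49 + \left(-9 + 3 \cdot 6\right)\right) 154 = \left(-49 + \left(-9 + 18\right)\right) 154 = \left(-49 + 9\right) 154 = \left(-40\right) 154 = -6160$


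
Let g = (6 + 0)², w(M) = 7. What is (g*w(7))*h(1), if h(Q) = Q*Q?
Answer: 252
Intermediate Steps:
h(Q) = Q²
g = 36 (g = 6² = 36)
(g*w(7))*h(1) = (36*7)*1² = 252*1 = 252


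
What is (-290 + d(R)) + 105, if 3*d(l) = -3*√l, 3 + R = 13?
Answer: -185 - √10 ≈ -188.16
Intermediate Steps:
R = 10 (R = -3 + 13 = 10)
d(l) = -√l (d(l) = (-3*√l)/3 = -√l)
(-290 + d(R)) + 105 = (-290 - √10) + 105 = -185 - √10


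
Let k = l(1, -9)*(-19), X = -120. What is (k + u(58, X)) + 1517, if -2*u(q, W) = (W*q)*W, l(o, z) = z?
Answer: -415912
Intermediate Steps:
u(q, W) = -q*W²/2 (u(q, W) = -W*q*W/2 = -q*W²/2)
k = 171 (k = -9*(-19) = 171)
(k + u(58, X)) + 1517 = (171 - ½*58*(-120)²) + 1517 = (171 - ½*58*14400) + 1517 = (171 - 417600) + 1517 = -417429 + 1517 = -415912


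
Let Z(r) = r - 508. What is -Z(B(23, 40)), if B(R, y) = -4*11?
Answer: 552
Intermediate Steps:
B(R, y) = -44
Z(r) = -508 + r
-Z(B(23, 40)) = -(-508 - 44) = -1*(-552) = 552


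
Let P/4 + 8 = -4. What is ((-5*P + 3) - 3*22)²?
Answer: 31329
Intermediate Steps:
P = -48 (P = -32 + 4*(-4) = -32 - 16 = -48)
((-5*P + 3) - 3*22)² = ((-5*(-48) + 3) - 3*22)² = ((240 + 3) - 66)² = (243 - 66)² = 177² = 31329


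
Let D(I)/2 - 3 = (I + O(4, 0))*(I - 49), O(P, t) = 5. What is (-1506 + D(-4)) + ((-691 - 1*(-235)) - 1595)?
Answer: -3657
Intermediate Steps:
D(I) = 6 + 2*(-49 + I)*(5 + I) (D(I) = 6 + 2*((I + 5)*(I - 49)) = 6 + 2*((5 + I)*(-49 + I)) = 6 + 2*((-49 + I)*(5 + I)) = 6 + 2*(-49 + I)*(5 + I))
(-1506 + D(-4)) + ((-691 - 1*(-235)) - 1595) = (-1506 + (-484 - 88*(-4) + 2*(-4)²)) + ((-691 - 1*(-235)) - 1595) = (-1506 + (-484 + 352 + 2*16)) + ((-691 + 235) - 1595) = (-1506 + (-484 + 352 + 32)) + (-456 - 1595) = (-1506 - 100) - 2051 = -1606 - 2051 = -3657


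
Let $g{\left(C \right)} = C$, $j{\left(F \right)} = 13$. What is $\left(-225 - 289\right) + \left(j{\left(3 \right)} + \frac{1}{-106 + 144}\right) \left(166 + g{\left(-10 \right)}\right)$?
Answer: $\frac{28844}{19} \approx 1518.1$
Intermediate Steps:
$\left(-225 - 289\right) + \left(j{\left(3 \right)} + \frac{1}{-106 + 144}\right) \left(166 + g{\left(-10 \right)}\right) = \left(-225 - 289\right) + \left(13 + \frac{1}{-106 + 144}\right) \left(166 - 10\right) = -514 + \left(13 + \frac{1}{38}\right) 156 = -514 + \frac{495}{38} \cdot 156 = -514 + \frac{38610}{19} = \frac{28844}{19}$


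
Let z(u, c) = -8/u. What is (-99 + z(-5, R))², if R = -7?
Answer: 237169/25 ≈ 9486.8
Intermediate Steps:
(-99 + z(-5, R))² = (-99 - 8/(-5))² = (-99 - 8*(-⅕))² = (-99 + 8/5)² = (-487/5)² = 237169/25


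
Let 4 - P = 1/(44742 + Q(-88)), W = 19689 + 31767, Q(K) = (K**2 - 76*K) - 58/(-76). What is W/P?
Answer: 57853035648/4497263 ≈ 12864.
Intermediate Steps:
Q(K) = 29/38 + K**2 - 76*K (Q(K) = (K**2 - 76*K) - 58*(-1/76) = (K**2 - 76*K) + 29/38 = 29/38 + K**2 - 76*K)
W = 51456
P = 8994526/2248641 (P = 4 - 1/(44742 + (29/38 + (-88)**2 - 76*(-88))) = 4 - 1/(44742 + (29/38 + 7744 + 6688)) = 4 - 1/(44742 + 548445/38) = 4 - 1/2248641/38 = 4 - 1*38/2248641 = 4 - 38/2248641 = 8994526/2248641 ≈ 4.0000)
W/P = 51456/(8994526/2248641) = 51456*(2248641/8994526) = 57853035648/4497263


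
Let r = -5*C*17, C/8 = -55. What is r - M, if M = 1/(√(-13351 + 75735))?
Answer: 37400 - √3899/15596 ≈ 37400.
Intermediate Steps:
C = -440 (C = 8*(-55) = -440)
M = √3899/15596 (M = 1/(√62384) = 1/(4*√3899) = √3899/15596 ≈ 0.0040037)
r = 37400 (r = -5*(-440)*17 = 2200*17 = 37400)
r - M = 37400 - √3899/15596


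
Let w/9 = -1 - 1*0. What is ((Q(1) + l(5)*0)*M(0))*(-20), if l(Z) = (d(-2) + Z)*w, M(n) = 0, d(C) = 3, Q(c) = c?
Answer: 0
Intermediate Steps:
w = -9 (w = 9*(-1 - 1*0) = 9*(-1 + 0) = 9*(-1) = -9)
l(Z) = -27 - 9*Z (l(Z) = (3 + Z)*(-9) = -27 - 9*Z)
((Q(1) + l(5)*0)*M(0))*(-20) = ((1 + (-27 - 9*5)*0)*0)*(-20) = ((1 + (-27 - 45)*0)*0)*(-20) = ((1 - 72*0)*0)*(-20) = ((1 + 0)*0)*(-20) = (1*0)*(-20) = 0*(-20) = 0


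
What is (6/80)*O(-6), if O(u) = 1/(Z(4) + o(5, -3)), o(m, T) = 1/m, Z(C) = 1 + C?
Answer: 3/208 ≈ 0.014423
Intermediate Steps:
O(u) = 5/26 (O(u) = 1/((1 + 4) + 1/5) = 1/(5 + ⅕) = 1/(26/5) = 5/26)
(6/80)*O(-6) = (6/80)*(5/26) = (6*(1/80))*(5/26) = (3/40)*(5/26) = 3/208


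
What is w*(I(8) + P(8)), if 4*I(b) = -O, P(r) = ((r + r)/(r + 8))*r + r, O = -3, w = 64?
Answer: 1072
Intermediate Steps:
P(r) = r + 2*r²/(8 + r) (P(r) = ((2*r)/(8 + r))*r + r = (2*r/(8 + r))*r + r = 2*r²/(8 + r) + r = r + 2*r²/(8 + r))
I(b) = ¾ (I(b) = (-1*(-3))/4 = (¼)*3 = ¾)
w*(I(8) + P(8)) = 64*(¾ + 8*(8 + 3*8)/(8 + 8)) = 64*(¾ + 8*(8 + 24)/16) = 64*(¾ + 8*(1/16)*32) = 64*(¾ + 16) = 64*(67/4) = 1072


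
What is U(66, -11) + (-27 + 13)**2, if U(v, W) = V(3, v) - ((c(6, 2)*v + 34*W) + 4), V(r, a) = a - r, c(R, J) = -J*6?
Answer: 1421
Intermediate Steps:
c(R, J) = -6*J
U(v, W) = -7 - 34*W + 13*v (U(v, W) = (v - 1*3) - (((-6*2)*v + 34*W) + 4) = (v - 3) - ((-12*v + 34*W) + 4) = (-3 + v) - (4 - 12*v + 34*W) = (-3 + v) + (-4 - 34*W + 12*v) = -7 - 34*W + 13*v)
U(66, -11) + (-27 + 13)**2 = (-7 - 34*(-11) + 13*66) + (-27 + 13)**2 = (-7 + 374 + 858) + (-14)**2 = 1225 + 196 = 1421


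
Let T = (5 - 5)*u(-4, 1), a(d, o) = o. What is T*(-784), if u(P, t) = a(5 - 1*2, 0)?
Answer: 0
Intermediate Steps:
u(P, t) = 0
T = 0 (T = (5 - 5)*0 = 0*0 = 0)
T*(-784) = 0*(-784) = 0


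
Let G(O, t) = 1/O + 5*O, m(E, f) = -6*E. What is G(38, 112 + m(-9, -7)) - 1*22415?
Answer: -844549/38 ≈ -22225.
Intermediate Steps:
G(38, 112 + m(-9, -7)) - 1*22415 = (1/38 + 5*38) - 1*22415 = (1/38 + 190) - 22415 = 7221/38 - 22415 = -844549/38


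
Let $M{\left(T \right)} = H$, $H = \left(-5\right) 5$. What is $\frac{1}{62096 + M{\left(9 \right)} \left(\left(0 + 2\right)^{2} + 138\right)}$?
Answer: $\frac{1}{58546} \approx 1.7081 \cdot 10^{-5}$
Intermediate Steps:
$H = -25$
$M{\left(T \right)} = -25$
$\frac{1}{62096 + M{\left(9 \right)} \left(\left(0 + 2\right)^{2} + 138\right)} = \frac{1}{62096 - 25 \left(\left(0 + 2\right)^{2} + 138\right)} = \frac{1}{62096 - 25 \left(2^{2} + 138\right)} = \frac{1}{62096 - 25 \left(4 + 138\right)} = \frac{1}{62096 - 3550} = \frac{1}{58546}$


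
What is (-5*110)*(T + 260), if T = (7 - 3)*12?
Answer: -169400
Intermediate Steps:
T = 48 (T = 4*12 = 48)
(-5*110)*(T + 260) = (-5*110)*(48 + 260) = -550*308 = -169400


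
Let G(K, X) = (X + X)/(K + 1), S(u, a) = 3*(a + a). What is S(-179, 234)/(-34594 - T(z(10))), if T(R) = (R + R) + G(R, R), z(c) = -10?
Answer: -6318/155593 ≈ -0.040606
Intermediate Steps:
S(u, a) = 6*a (S(u, a) = 3*(2*a) = 6*a)
G(K, X) = 2*X/(1 + K) (G(K, X) = (2*X)/(1 + K) = 2*X/(1 + K))
T(R) = 2*R + 2*R/(1 + R) (T(R) = (R + R) + 2*R/(1 + R) = 2*R + 2*R/(1 + R))
S(-179, 234)/(-34594 - T(z(10))) = (6*234)/(-34594 - 2*(-10)*(2 - 10)/(1 - 10)) = 1404/(-34594 - 2*(-10)*(-8)/(-9)) = 1404/(-34594 - 2*(-10)*(-1)*(-8)/9) = 1404/(-34594 - 1*(-160/9)) = 1404/(-34594 + 160/9) = 1404/(-311186/9) = 1404*(-9/311186) = -6318/155593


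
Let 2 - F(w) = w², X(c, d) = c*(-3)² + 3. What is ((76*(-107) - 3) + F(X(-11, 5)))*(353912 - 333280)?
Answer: -357944568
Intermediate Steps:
X(c, d) = 3 + 9*c (X(c, d) = c*9 + 3 = 9*c + 3 = 3 + 9*c)
F(w) = 2 - w²
((76*(-107) - 3) + F(X(-11, 5)))*(353912 - 333280) = ((76*(-107) - 3) + (2 - (3 + 9*(-11))²))*(353912 - 333280) = ((-8132 - 3) + (2 - (3 - 99)²))*20632 = (-8135 + (2 - 1*(-96)²))*20632 = (-8135 + (2 - 1*9216))*20632 = (-8135 + (2 - 9216))*20632 = (-8135 - 9214)*20632 = -17349*20632 = -357944568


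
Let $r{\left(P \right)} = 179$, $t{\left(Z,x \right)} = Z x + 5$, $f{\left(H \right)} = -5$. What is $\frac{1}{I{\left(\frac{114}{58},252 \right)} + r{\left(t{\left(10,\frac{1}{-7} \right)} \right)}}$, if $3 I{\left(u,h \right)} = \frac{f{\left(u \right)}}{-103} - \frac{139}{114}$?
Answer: $\frac{35226}{6291707} \approx 0.0055988$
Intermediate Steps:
$t{\left(Z,x \right)} = 5 + Z x$
$I{\left(u,h \right)} = - \frac{13747}{35226}$ ($I{\left(u,h \right)} = \frac{- \frac{5}{-103} - \frac{139}{114}}{3} = \frac{\left(-5\right) \left(- \frac{1}{103}\right) - \frac{139}{114}}{3} = \frac{\frac{5}{103} - \frac{139}{114}}{3} = \frac{1}{3} \left(- \frac{13747}{11742}\right) = - \frac{13747}{35226}$)
$\frac{1}{I{\left(\frac{114}{58},252 \right)} + r{\left(t{\left(10,\frac{1}{-7} \right)} \right)}} = \frac{1}{- \frac{13747}{35226} + 179} = \frac{1}{\frac{6291707}{35226}} = \frac{35226}{6291707}$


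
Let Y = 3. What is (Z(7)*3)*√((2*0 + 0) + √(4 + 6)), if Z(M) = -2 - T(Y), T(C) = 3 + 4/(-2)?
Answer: -9*10^(¼) ≈ -16.005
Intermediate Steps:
T(C) = 1 (T(C) = 3 + 4*(-½) = 3 - 2 = 1)
Z(M) = -3 (Z(M) = -2 - 1*1 = -2 - 1 = -3)
(Z(7)*3)*√((2*0 + 0) + √(4 + 6)) = (-3*3)*√((2*0 + 0) + √(4 + 6)) = -9*√((0 + 0) + √10) = -9*√(0 + √10) = -9*10^(¼)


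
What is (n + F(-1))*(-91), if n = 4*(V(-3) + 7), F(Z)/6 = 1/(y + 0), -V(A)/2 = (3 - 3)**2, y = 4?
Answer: -5369/2 ≈ -2684.5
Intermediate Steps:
V(A) = 0 (V(A) = -2*(3 - 3)**2 = -2*0**2 = -2*0 = 0)
F(Z) = 3/2 (F(Z) = 6/(4 + 0) = 6/4 = 6*(1/4) = 3/2)
n = 28 (n = 4*(0 + 7) = 4*7 = 28)
(n + F(-1))*(-91) = (28 + 3/2)*(-91) = (59/2)*(-91) = -5369/2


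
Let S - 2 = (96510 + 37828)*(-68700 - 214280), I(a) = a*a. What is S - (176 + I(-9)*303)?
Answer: -38014991957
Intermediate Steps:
I(a) = a²
S = -38014967238 (S = 2 + (96510 + 37828)*(-68700 - 214280) = 2 + 134338*(-282980) = 2 - 38014967240 = -38014967238)
S - (176 + I(-9)*303) = -38014967238 - (176 + (-9)²*303) = -38014967238 - (176 + 81*303) = -38014967238 - (176 + 24543) = -38014967238 - 1*24719 = -38014967238 - 24719 = -38014991957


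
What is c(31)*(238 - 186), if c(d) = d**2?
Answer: 49972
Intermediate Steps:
c(31)*(238 - 186) = 31**2*(238 - 186) = 961*52 = 49972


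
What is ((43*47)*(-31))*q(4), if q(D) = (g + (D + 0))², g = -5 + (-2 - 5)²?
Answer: -144347904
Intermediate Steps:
g = 44 (g = -5 + (-7)² = -5 + 49 = 44)
q(D) = (44 + D)² (q(D) = (44 + (D + 0))² = (44 + D)²)
((43*47)*(-31))*q(4) = ((43*47)*(-31))*(44 + 4)² = (2021*(-31))*48² = -62651*2304 = -144347904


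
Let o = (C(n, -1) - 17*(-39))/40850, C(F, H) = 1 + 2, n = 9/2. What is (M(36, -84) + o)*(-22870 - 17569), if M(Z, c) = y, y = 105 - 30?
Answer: -61960959312/20425 ≈ -3.0336e+6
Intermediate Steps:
n = 9/2 (n = 9*(1/2) = 9/2 ≈ 4.5000)
C(F, H) = 3
y = 75
M(Z, c) = 75
o = 333/20425 (o = (3 - 17*(-39))/40850 = (3 + 663)*(1/40850) = 666*(1/40850) = 333/20425 ≈ 0.016304)
(M(36, -84) + o)*(-22870 - 17569) = (75 + 333/20425)*(-22870 - 17569) = (1532208/20425)*(-40439) = -61960959312/20425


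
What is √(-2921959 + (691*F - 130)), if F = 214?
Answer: I*√2774215 ≈ 1665.6*I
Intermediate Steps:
√(-2921959 + (691*F - 130)) = √(-2921959 + (691*214 - 130)) = √(-2921959 + (147874 - 130)) = √(-2921959 + 147744) = √(-2774215) = I*√2774215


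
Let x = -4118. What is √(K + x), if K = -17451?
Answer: I*√21569 ≈ 146.86*I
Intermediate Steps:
√(K + x) = √(-17451 - 4118) = √(-21569) = I*√21569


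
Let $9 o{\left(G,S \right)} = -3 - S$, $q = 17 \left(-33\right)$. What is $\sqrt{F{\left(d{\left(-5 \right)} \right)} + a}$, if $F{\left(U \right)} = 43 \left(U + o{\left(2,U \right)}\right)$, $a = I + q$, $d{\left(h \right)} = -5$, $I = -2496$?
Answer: $\frac{i \sqrt{29362}}{3} \approx 57.118 i$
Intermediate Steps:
$q = -561$
$o{\left(G,S \right)} = - \frac{1}{3} - \frac{S}{9}$ ($o{\left(G,S \right)} = \frac{-3 - S}{9} = - \frac{1}{3} - \frac{S}{9}$)
$a = -3057$ ($a = -2496 - 561 = -3057$)
$F{\left(U \right)} = - \frac{43}{3} + \frac{344 U}{9}$ ($F{\left(U \right)} = 43 \left(U - \left(\frac{1}{3} + \frac{U}{9}\right)\right) = 43 \left(- \frac{1}{3} + \frac{8 U}{9}\right) = - \frac{43}{3} + \frac{344 U}{9}$)
$\sqrt{F{\left(d{\left(-5 \right)} \right)} + a} = \sqrt{\left(- \frac{43}{3} + \frac{344}{9} \left(-5\right)\right) - 3057} = \sqrt{\left(- \frac{43}{3} - \frac{1720}{9}\right) - 3057} = \sqrt{- \frac{1849}{9} - 3057} = \sqrt{- \frac{29362}{9}} = \frac{i \sqrt{29362}}{3}$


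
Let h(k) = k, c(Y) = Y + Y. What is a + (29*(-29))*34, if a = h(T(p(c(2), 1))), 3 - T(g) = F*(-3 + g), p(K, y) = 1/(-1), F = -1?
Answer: -28595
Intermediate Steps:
c(Y) = 2*Y
p(K, y) = -1
T(g) = g (T(g) = 3 - (-1)*(-3 + g) = 3 - (3 - g) = 3 + (-3 + g) = g)
a = -1
a + (29*(-29))*34 = -1 + (29*(-29))*34 = -1 - 841*34 = -1 - 28594 = -28595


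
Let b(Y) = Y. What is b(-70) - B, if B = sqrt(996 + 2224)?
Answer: -70 - 2*sqrt(805) ≈ -126.74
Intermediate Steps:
B = 2*sqrt(805) (B = sqrt(3220) = 2*sqrt(805) ≈ 56.745)
b(-70) - B = -70 - 2*sqrt(805)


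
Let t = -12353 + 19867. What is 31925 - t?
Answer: 24411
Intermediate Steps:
t = 7514
31925 - t = 31925 - 1*7514 = 31925 - 7514 = 24411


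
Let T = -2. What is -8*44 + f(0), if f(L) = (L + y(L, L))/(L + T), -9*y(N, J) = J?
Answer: -352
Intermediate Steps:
y(N, J) = -J/9
f(L) = 8*L/(9*(-2 + L)) (f(L) = (L - L/9)/(L - 2) = (8*L/9)/(-2 + L) = 8*L/(9*(-2 + L)))
-8*44 + f(0) = -8*44 + (8/9)*0/(-2 + 0) = -352 + (8/9)*0/(-2) = -352 + (8/9)*0*(-½) = -352 + 0 = -352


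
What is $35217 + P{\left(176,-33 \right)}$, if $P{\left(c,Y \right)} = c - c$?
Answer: $35217$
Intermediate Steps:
$P{\left(c,Y \right)} = 0$
$35217 + P{\left(176,-33 \right)} = 35217 + 0 = 35217$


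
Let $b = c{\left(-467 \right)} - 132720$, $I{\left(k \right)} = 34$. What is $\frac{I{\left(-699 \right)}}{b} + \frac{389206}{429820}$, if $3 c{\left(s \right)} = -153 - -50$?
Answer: $\frac{77481253769}{85590701330} \approx 0.90525$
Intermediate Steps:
$c{\left(s \right)} = - \frac{103}{3}$ ($c{\left(s \right)} = \frac{-153 - -50}{3} = \frac{-153 + 50}{3} = \frac{1}{3} \left(-103\right) = - \frac{103}{3}$)
$b = - \frac{398263}{3}$ ($b = - \frac{103}{3} - 132720 = - \frac{398263}{3} \approx -1.3275 \cdot 10^{5}$)
$\frac{I{\left(-699 \right)}}{b} + \frac{389206}{429820} = \frac{34}{- \frac{398263}{3}} + \frac{389206}{429820} = 34 \left(- \frac{3}{398263}\right) + 389206 \cdot \frac{1}{429820} = - \frac{102}{398263} + \frac{194603}{214910} = \frac{77481253769}{85590701330}$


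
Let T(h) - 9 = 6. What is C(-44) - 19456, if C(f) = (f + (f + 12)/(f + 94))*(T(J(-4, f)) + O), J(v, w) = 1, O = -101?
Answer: -390424/25 ≈ -15617.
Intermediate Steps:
T(h) = 15 (T(h) = 9 + 6 = 15)
C(f) = -86*f - 86*(12 + f)/(94 + f) (C(f) = (f + (f + 12)/(f + 94))*(15 - 101) = (f + (12 + f)/(94 + f))*(-86) = -86*f - 86*(12 + f)/(94 + f))
C(-44) - 19456 = 86*(-12 - 1*(-44)**2 - 95*(-44))/(94 - 44) - 19456 = 86*(-12 - 1*1936 + 4180)/50 - 19456 = 86*(1/50)*(-12 - 1936 + 4180) - 19456 = 86*(1/50)*2232 - 19456 = 95976/25 - 19456 = -390424/25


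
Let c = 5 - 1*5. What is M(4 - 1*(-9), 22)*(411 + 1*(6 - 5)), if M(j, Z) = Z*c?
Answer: 0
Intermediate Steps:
c = 0 (c = 5 - 5 = 0)
M(j, Z) = 0 (M(j, Z) = Z*0 = 0)
M(4 - 1*(-9), 22)*(411 + 1*(6 - 5)) = 0*(411 + 1*(6 - 5)) = 0*(411 + 1*1) = 0*(411 + 1) = 0*412 = 0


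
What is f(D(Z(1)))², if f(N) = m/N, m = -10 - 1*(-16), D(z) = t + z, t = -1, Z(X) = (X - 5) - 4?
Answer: 4/9 ≈ 0.44444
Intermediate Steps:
Z(X) = -9 + X (Z(X) = (-5 + X) - 4 = -9 + X)
D(z) = -1 + z
m = 6 (m = -10 + 16 = 6)
f(N) = 6/N
f(D(Z(1)))² = (6/(-1 + (-9 + 1)))² = (6/(-1 - 8))² = (6/(-9))² = (6*(-⅑))² = (-⅔)² = 4/9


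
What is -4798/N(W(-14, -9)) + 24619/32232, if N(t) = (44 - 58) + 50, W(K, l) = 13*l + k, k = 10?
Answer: -12813571/96696 ≈ -132.51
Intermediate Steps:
W(K, l) = 10 + 13*l (W(K, l) = 13*l + 10 = 10 + 13*l)
N(t) = 36 (N(t) = -14 + 50 = 36)
-4798/N(W(-14, -9)) + 24619/32232 = -4798/36 + 24619/32232 = -4798*1/36 + 24619*(1/32232) = -2399/18 + 24619/32232 = -12813571/96696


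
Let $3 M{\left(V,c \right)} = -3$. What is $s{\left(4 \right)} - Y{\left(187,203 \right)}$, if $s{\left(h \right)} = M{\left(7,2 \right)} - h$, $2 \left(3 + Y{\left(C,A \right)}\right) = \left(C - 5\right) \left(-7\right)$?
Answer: $635$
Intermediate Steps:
$M{\left(V,c \right)} = -1$ ($M{\left(V,c \right)} = \frac{1}{3} \left(-3\right) = -1$)
$Y{\left(C,A \right)} = \frac{29}{2} - \frac{7 C}{2}$ ($Y{\left(C,A \right)} = -3 + \frac{\left(C - 5\right) \left(-7\right)}{2} = -3 + \frac{\left(-5 + C\right) \left(-7\right)}{2} = -3 + \frac{35 - 7 C}{2} = -3 - \left(- \frac{35}{2} + \frac{7 C}{2}\right) = \frac{29}{2} - \frac{7 C}{2}$)
$s{\left(h \right)} = -1 - h$
$s{\left(4 \right)} - Y{\left(187,203 \right)} = \left(-1 - 4\right) - \left(\frac{29}{2} - \frac{1309}{2}\right) = -5 - -640 = -5 + 640 = 635$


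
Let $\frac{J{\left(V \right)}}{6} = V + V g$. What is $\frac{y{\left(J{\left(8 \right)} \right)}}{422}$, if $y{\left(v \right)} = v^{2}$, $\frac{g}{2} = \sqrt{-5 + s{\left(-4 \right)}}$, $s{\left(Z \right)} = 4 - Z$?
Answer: $\frac{14976}{211} + \frac{4608 \sqrt{3}}{211} \approx 108.8$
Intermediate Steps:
$g = 2 \sqrt{3}$ ($g = 2 \sqrt{-5 + \left(4 - -4\right)} = 2 \sqrt{-5 + \left(4 + 4\right)} = 2 \sqrt{-5 + 8} = 2 \sqrt{3} \approx 3.4641$)
$J{\left(V \right)} = 6 V + 12 V \sqrt{3}$ ($J{\left(V \right)} = 6 \left(V + V 2 \sqrt{3}\right) = 6 \left(V + 2 V \sqrt{3}\right) = 6 V + 12 V \sqrt{3}$)
$\frac{y{\left(J{\left(8 \right)} \right)}}{422} = \frac{\left(6 \cdot 8 \left(1 + 2 \sqrt{3}\right)\right)^{2}}{422} = \left(48 + 96 \sqrt{3}\right)^{2} \cdot \frac{1}{422} = \frac{\left(48 + 96 \sqrt{3}\right)^{2}}{422}$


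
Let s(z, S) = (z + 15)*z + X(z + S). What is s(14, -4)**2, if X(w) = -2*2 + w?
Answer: 169744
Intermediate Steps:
X(w) = -4 + w
s(z, S) = -4 + S + z + z*(15 + z) (s(z, S) = (z + 15)*z + (-4 + (z + S)) = (15 + z)*z + (-4 + (S + z)) = z*(15 + z) + (-4 + S + z) = -4 + S + z + z*(15 + z))
s(14, -4)**2 = (-4 - 4 + 14**2 + 16*14)**2 = (-4 - 4 + 196 + 224)**2 = 412**2 = 169744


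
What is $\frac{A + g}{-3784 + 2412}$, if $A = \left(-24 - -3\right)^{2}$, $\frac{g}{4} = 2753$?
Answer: $- \frac{11453}{1372} \approx -8.3477$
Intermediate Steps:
$g = 11012$ ($g = 4 \cdot 2753 = 11012$)
$A = 441$ ($A = \left(-24 + \left(-1 + 4\right)\right)^{2} = \left(-24 + 3\right)^{2} = \left(-21\right)^{2} = 441$)
$\frac{A + g}{-3784 + 2412} = \frac{441 + 11012}{-3784 + 2412} = \frac{11453}{-1372} = 11453 \left(- \frac{1}{1372}\right) = - \frac{11453}{1372}$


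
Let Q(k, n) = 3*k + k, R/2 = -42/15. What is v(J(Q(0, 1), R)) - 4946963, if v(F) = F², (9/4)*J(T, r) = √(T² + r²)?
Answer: -10017587531/2025 ≈ -4.9470e+6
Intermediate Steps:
R = -28/5 (R = 2*(-42/15) = 2*(-42*1/15) = 2*(-14/5) = -28/5 ≈ -5.6000)
Q(k, n) = 4*k
J(T, r) = 4*√(T² + r²)/9
v(J(Q(0, 1), R)) - 4946963 = (4*√((4*0)² + (-28/5)²)/9)² - 4946963 = (4*√(0² + 784/25)/9)² - 4946963 = (4*√(0 + 784/25)/9)² - 4946963 = (4*√(784/25)/9)² - 4946963 = ((4/9)*(28/5))² - 4946963 = (112/45)² - 4946963 = 12544/2025 - 4946963 = -10017587531/2025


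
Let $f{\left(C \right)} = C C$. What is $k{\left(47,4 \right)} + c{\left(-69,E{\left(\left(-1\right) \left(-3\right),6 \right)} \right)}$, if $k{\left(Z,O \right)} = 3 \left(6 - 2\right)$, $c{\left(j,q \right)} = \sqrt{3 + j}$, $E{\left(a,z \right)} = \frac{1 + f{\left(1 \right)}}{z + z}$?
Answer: $12 + i \sqrt{66} \approx 12.0 + 8.124 i$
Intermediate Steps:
$f{\left(C \right)} = C^{2}$
$E{\left(a,z \right)} = \frac{1}{z}$ ($E{\left(a,z \right)} = \frac{1 + 1^{2}}{z + z} = \frac{1 + 1}{2 z} = 2 \frac{1}{2 z} = \frac{1}{z}$)
$k{\left(Z,O \right)} = 12$ ($k{\left(Z,O \right)} = 3 \cdot 4 = 12$)
$k{\left(47,4 \right)} + c{\left(-69,E{\left(\left(-1\right) \left(-3\right),6 \right)} \right)} = 12 + \sqrt{3 - 69} = 12 + \sqrt{-66} = 12 + i \sqrt{66}$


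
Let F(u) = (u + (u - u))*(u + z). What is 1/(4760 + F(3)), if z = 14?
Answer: 1/4811 ≈ 0.00020786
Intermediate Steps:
F(u) = u*(14 + u) (F(u) = (u + (u - u))*(u + 14) = (u + 0)*(14 + u) = u*(14 + u))
1/(4760 + F(3)) = 1/(4760 + 3*(14 + 3)) = 1/(4760 + 3*17) = 1/(4760 + 51) = 1/4811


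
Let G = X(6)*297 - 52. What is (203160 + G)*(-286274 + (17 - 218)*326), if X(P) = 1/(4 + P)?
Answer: -71463842860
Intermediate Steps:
G = -223/10 (G = 297/(4 + 6) - 52 = 297/10 - 52 = -223/10 ≈ -22.300)
(203160 + G)*(-286274 + (17 - 218)*326) = (203160 - 223/10)*(-286274 + (17 - 218)*326) = 2031377*(-286274 - 201*326)/10 = 2031377*(-286274 - 65526)/10 = (2031377/10)*(-351800) = -71463842860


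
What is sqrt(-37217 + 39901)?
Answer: 2*sqrt(671) ≈ 51.807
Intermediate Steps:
sqrt(-37217 + 39901) = sqrt(2684) = 2*sqrt(671)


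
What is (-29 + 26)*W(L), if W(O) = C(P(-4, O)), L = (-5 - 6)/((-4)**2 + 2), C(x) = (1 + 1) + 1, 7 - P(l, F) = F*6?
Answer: -9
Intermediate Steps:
P(l, F) = 7 - 6*F (P(l, F) = 7 - F*6 = 7 - 6*F)
C(x) = 3 (C(x) = 2 + 1 = 3)
L = -11/18 (L = -11/(16 + 2) = -11/18 ≈ -0.61111)
W(O) = 3
(-29 + 26)*W(L) = (-29 + 26)*3 = -3*3 = -9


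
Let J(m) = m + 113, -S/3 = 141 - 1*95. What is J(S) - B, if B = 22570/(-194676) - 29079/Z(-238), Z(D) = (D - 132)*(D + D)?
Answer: -211880604049/8571584280 ≈ -24.719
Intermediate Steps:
S = -138 (S = -3*(141 - 1*95) = -3*(141 - 95) = -3*46 = -138)
Z(D) = 2*D*(-132 + D) (Z(D) = (-132 + D)*(2*D) = 2*D*(-132 + D))
J(m) = 113 + m
B = -2409002951/8571584280 (B = 22570/(-194676) - 29079*(-1/(476*(-132 - 238))) = 22570*(-1/194676) - 29079/(2*(-238)*(-370)) = -11285/97338 - 29079/176120 = -2409002951/8571584280 ≈ -0.28105)
J(S) - B = (113 - 138) - 1*(-2409002951/8571584280) = -25 + 2409002951/8571584280 = -211880604049/8571584280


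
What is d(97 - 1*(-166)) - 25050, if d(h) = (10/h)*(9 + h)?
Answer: -6585430/263 ≈ -25040.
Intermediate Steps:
d(h) = 10*(9 + h)/h
d(97 - 1*(-166)) - 25050 = (10 + 90/(97 - 1*(-166))) - 25050 = (10 + 90/(97 + 166)) - 25050 = (10 + 90/263) - 25050 = 2720/263 - 25050 = -6585430/263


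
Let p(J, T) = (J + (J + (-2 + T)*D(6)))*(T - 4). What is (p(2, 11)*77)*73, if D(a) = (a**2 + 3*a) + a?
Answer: 21404768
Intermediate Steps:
D(a) = a**2 + 4*a
p(J, T) = (-4 + T)*(-120 + 2*J + 60*T) (p(J, T) = (J + (J + (-2 + T)*(6*(4 + 6))))*(T - 4) = (J + (J + (-2 + T)*(6*10)))*(-4 + T) = (J + (J + (-2 + T)*60))*(-4 + T) = (J + (J + (-120 + 60*T)))*(-4 + T) = (J + (-120 + J + 60*T))*(-4 + T) = (-120 + 2*J + 60*T)*(-4 + T) = (-4 + T)*(-120 + 2*J + 60*T))
(p(2, 11)*77)*73 = ((480 - 360*11 - 8*2 + 60*11**2 + 2*2*11)*77)*73 = ((480 - 3960 - 16 + 60*121 + 44)*77)*73 = ((480 - 3960 - 16 + 7260 + 44)*77)*73 = (3808*77)*73 = 293216*73 = 21404768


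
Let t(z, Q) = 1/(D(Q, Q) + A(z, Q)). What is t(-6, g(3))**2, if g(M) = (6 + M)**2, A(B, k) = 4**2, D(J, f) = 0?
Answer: 1/256 ≈ 0.0039063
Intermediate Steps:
A(B, k) = 16
t(z, Q) = 1/16 (t(z, Q) = 1/(0 + 16) = 1/16)
t(-6, g(3))**2 = (1/16)**2 = 1/256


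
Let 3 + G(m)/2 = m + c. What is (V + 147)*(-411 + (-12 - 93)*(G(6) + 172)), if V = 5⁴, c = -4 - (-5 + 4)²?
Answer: -13935372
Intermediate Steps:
c = -5 (c = -4 - 1*(-1)² = -4 - 1*1 = -4 - 1 = -5)
G(m) = -16 + 2*m (G(m) = -6 + 2*(m - 5) = -6 + 2*(-5 + m) = -6 + (-10 + 2*m) = -16 + 2*m)
V = 625
(V + 147)*(-411 + (-12 - 93)*(G(6) + 172)) = (625 + 147)*(-411 + (-12 - 93)*((-16 + 2*6) + 172)) = 772*(-411 - 105*((-16 + 12) + 172)) = 772*(-411 - 105*(-4 + 172)) = 772*(-411 - 105*168) = 772*(-411 - 17640) = 772*(-18051) = -13935372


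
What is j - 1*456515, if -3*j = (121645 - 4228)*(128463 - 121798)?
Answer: -261317950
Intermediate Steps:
j = -260861435 (j = -(121645 - 4228)*(128463 - 121798)/3 = -39139*6665 = -1/3*782584305 = -260861435)
j - 1*456515 = -260861435 - 1*456515 = -260861435 - 456515 = -261317950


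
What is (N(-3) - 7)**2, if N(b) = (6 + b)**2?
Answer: 4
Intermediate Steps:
(N(-3) - 7)**2 = ((6 - 3)**2 - 7)**2 = (3**2 - 7)**2 = (9 - 7)**2 = 2**2 = 4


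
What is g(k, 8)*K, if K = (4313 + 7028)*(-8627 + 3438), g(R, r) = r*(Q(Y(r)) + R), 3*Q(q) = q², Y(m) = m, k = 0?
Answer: -30130405888/3 ≈ -1.0043e+10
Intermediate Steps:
Q(q) = q²/3
g(R, r) = r*(R + r²/3) (g(R, r) = r*(r²/3 + R) = r*(R + r²/3))
K = -58848449 (K = 11341*(-5189) = -58848449)
g(k, 8)*K = (8*(0 + (⅓)*8²))*(-58848449) = (8*(0 + (⅓)*64))*(-58848449) = (8*(0 + 64/3))*(-58848449) = (8*(64/3))*(-58848449) = (512/3)*(-58848449) = -30130405888/3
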